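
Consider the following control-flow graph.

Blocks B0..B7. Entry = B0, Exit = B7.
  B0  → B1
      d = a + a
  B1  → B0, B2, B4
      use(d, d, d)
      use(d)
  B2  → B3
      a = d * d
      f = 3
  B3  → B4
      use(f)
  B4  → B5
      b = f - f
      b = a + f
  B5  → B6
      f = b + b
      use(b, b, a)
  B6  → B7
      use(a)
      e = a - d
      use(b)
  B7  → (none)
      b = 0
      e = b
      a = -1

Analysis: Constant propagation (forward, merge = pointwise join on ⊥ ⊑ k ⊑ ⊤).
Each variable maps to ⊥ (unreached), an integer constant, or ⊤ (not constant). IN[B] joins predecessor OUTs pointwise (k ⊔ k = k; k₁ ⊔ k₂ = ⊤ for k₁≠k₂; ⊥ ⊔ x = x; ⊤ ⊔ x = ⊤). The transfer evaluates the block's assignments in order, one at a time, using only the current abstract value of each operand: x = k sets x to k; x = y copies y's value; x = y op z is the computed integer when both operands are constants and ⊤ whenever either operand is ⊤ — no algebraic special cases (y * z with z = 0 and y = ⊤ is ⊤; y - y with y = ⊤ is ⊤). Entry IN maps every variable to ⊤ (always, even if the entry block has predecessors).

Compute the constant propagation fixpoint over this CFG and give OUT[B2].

Answer: {a: ⊤, b: ⊤, c: ⊤, d: ⊤, e: ⊤, f: 3}

Derivation:
Per-block solution:
  B0:  IN=(all ⊤)  OUT=(all ⊤)
  B1:  IN=(all ⊤)  OUT=(all ⊤)
  B2:  IN=(all ⊤)  OUT={f:3; rest ⊤}
  B3:  IN={f:3; rest ⊤}  OUT={f:3; rest ⊤}
  B4:  IN=(all ⊤)  OUT=(all ⊤)
  B5:  IN=(all ⊤)  OUT=(all ⊤)
  B6:  IN=(all ⊤)  OUT=(all ⊤)
  B7:  IN=(all ⊤)  OUT={a:-1, b:0, e:0; rest ⊤}

Merge at B2: IN[B2] = OUT[B1] = {a: ⊤, b: ⊤, c: ⊤, d: ⊤, e: ⊤, f: ⊤}
Applying B2's transfer function to that IN value gives OUT[B2] (row B2 above).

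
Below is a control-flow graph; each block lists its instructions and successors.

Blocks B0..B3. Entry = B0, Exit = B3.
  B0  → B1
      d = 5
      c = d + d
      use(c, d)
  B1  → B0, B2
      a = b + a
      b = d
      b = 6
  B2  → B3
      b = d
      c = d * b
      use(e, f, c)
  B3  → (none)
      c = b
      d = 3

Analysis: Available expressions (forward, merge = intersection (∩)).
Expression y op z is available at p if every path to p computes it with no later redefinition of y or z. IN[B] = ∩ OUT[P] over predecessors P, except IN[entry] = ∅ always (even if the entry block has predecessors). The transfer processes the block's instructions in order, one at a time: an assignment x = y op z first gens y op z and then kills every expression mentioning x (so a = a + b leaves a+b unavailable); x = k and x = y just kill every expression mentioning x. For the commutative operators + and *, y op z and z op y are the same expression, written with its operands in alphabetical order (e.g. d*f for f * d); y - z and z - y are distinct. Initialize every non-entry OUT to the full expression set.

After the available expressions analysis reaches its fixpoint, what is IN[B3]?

Per-block solution:
  B0:  IN={}  OUT={d+d}
  B1:  IN={d+d}  OUT={d+d}
  B2:  IN={d+d}  OUT={b*d, d+d}
  B3:  IN={b*d, d+d}  OUT={}

Merge at B3: IN[B3] = OUT[B2] = {b*d, d+d}

Answer: {b*d, d+d}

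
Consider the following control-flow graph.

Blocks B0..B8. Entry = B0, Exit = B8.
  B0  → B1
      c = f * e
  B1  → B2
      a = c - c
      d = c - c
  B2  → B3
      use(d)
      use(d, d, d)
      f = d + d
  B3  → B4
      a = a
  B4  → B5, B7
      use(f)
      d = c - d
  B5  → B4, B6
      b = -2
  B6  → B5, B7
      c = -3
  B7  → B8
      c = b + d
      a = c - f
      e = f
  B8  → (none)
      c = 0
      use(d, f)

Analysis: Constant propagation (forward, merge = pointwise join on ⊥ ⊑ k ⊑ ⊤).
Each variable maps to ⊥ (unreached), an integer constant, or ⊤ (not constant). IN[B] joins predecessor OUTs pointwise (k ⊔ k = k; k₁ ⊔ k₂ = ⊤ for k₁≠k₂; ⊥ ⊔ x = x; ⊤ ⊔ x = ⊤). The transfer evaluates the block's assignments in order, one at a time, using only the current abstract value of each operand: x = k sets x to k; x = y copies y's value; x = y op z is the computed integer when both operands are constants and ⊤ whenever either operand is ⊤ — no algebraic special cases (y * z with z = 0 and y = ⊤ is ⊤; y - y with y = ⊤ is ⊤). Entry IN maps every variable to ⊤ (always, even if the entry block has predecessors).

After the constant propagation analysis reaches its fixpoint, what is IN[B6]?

Answer: {a: ⊤, b: -2, c: ⊤, d: ⊤, e: ⊤, f: ⊤}

Derivation:
Per-block solution:
  B0:   IN=(all ⊤)   OUT=(all ⊤)
  B1:   IN=(all ⊤)   OUT=(all ⊤)
  B2:   IN=(all ⊤)   OUT=(all ⊤)
  B3:   IN=(all ⊤)   OUT=(all ⊤)
  B4:   IN=(all ⊤)   OUT=(all ⊤)
  B5:   IN=(all ⊤)   OUT={b:-2; rest ⊤}
  B6:   IN={b:-2; rest ⊤}   OUT={b:-2, c:-3; rest ⊤}
  B7:   IN=(all ⊤)   OUT=(all ⊤)
  B8:   IN=(all ⊤)   OUT={c:0; rest ⊤}

Merge at B6: IN[B6] = OUT[B5] = {a: ⊤, b: -2, c: ⊤, d: ⊤, e: ⊤, f: ⊤}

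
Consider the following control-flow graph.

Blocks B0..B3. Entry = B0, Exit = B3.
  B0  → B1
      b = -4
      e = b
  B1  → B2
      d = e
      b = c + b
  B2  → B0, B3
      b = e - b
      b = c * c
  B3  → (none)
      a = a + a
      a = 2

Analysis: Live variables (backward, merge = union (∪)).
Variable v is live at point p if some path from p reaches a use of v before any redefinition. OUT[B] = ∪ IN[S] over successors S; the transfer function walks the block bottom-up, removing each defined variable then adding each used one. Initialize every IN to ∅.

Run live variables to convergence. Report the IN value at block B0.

Fixpoint table:
  B0:   IN={a, c}   OUT={a, b, c, e}
  B1:   IN={a, b, c, e}   OUT={a, b, c, e}
  B2:   IN={a, b, c, e}   OUT={a, c}
  B3:   IN={a}   OUT={}

Merge at B0: OUT[B0] = IN[B1] = {a, b, c, e}
Applying B0's transfer function to that OUT value gives IN[B0] (row B0 above).

Answer: {a, c}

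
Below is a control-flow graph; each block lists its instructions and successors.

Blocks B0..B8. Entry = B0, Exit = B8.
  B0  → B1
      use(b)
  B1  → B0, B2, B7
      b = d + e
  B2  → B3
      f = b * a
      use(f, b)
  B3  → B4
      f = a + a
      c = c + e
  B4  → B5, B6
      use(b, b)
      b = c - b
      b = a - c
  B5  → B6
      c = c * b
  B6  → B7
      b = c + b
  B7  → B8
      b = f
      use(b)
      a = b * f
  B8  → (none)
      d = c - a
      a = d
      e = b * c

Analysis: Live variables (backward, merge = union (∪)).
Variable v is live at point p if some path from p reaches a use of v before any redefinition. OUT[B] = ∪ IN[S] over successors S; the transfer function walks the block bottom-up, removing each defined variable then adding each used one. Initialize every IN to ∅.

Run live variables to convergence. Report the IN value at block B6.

Answer: {b, c, f}

Working:
Per-block solution:
  B0: | IN={a, b, c, d, e, f} | OUT={a, c, d, e, f}
  B1: | IN={a, c, d, e, f} | OUT={a, b, c, d, e, f}
  B2: | IN={a, b, c, e} | OUT={a, b, c, e}
  B3: | IN={a, b, c, e} | OUT={a, b, c, f}
  B4: | IN={a, b, c, f} | OUT={b, c, f}
  B5: | IN={b, c, f} | OUT={b, c, f}
  B6: | IN={b, c, f} | OUT={c, f}
  B7: | IN={c, f} | OUT={a, b, c}
  B8: | IN={a, b, c} | OUT={}

Merge at B6: OUT[B6] = IN[B7] = {c, f}
Applying B6's transfer function to that OUT value gives IN[B6] (row B6 above).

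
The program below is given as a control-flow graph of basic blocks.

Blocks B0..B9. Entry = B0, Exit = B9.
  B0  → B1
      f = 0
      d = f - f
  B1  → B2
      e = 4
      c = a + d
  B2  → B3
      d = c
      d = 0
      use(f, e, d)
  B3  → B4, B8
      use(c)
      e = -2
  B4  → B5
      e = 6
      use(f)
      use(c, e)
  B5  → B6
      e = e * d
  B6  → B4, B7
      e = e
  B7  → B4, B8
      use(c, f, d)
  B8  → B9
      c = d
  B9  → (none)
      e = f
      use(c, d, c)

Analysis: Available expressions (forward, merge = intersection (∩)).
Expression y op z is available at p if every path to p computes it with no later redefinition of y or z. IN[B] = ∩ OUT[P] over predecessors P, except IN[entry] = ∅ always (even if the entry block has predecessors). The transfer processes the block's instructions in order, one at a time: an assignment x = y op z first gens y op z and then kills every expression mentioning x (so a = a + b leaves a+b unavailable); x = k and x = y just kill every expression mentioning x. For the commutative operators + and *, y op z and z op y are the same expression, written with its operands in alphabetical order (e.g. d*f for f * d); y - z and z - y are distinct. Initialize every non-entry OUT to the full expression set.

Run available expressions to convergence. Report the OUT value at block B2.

Answer: {f-f}

Working:
Per-block solution:
  B0: | IN={} | OUT={f-f}
  B1: | IN={f-f} | OUT={a+d, f-f}
  B2: | IN={a+d, f-f} | OUT={f-f}
  B3: | IN={f-f} | OUT={f-f}
  B4: | IN={f-f} | OUT={f-f}
  B5: | IN={f-f} | OUT={f-f}
  B6: | IN={f-f} | OUT={f-f}
  B7: | IN={f-f} | OUT={f-f}
  B8: | IN={f-f} | OUT={f-f}
  B9: | IN={f-f} | OUT={f-f}

Merge at B2: IN[B2] = OUT[B1] = {a+d, f-f}
Applying B2's transfer function to that IN value gives OUT[B2] (row B2 above).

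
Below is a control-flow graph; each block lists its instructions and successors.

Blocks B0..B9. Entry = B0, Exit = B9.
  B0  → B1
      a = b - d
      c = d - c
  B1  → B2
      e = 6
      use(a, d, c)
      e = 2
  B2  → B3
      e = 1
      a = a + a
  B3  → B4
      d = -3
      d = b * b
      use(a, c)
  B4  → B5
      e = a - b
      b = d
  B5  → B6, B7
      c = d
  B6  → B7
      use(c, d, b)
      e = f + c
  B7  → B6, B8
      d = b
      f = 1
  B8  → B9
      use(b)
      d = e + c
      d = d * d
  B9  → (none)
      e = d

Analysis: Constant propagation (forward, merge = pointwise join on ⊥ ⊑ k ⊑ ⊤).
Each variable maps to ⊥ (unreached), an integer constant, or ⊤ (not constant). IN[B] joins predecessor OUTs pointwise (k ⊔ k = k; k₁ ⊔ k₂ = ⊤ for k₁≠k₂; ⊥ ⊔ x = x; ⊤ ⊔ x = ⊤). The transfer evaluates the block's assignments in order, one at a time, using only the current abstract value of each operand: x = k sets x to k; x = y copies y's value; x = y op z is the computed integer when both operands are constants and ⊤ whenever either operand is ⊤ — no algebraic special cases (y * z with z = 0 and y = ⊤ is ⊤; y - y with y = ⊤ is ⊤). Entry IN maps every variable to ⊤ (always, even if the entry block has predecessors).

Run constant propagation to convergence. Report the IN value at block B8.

Per-block solution:
  B0:   IN=(all ⊤)   OUT=(all ⊤)
  B1:   IN=(all ⊤)   OUT={e:2; rest ⊤}
  B2:   IN={e:2; rest ⊤}   OUT={e:1; rest ⊤}
  B3:   IN={e:1; rest ⊤}   OUT={e:1; rest ⊤}
  B4:   IN={e:1; rest ⊤}   OUT=(all ⊤)
  B5:   IN=(all ⊤)   OUT=(all ⊤)
  B6:   IN=(all ⊤)   OUT=(all ⊤)
  B7:   IN=(all ⊤)   OUT={f:1; rest ⊤}
  B8:   IN={f:1; rest ⊤}   OUT={f:1; rest ⊤}
  B9:   IN={f:1; rest ⊤}   OUT={f:1; rest ⊤}

Merge at B8: IN[B8] = OUT[B7] = {a: ⊤, b: ⊤, c: ⊤, d: ⊤, e: ⊤, f: 1}

Answer: {a: ⊤, b: ⊤, c: ⊤, d: ⊤, e: ⊤, f: 1}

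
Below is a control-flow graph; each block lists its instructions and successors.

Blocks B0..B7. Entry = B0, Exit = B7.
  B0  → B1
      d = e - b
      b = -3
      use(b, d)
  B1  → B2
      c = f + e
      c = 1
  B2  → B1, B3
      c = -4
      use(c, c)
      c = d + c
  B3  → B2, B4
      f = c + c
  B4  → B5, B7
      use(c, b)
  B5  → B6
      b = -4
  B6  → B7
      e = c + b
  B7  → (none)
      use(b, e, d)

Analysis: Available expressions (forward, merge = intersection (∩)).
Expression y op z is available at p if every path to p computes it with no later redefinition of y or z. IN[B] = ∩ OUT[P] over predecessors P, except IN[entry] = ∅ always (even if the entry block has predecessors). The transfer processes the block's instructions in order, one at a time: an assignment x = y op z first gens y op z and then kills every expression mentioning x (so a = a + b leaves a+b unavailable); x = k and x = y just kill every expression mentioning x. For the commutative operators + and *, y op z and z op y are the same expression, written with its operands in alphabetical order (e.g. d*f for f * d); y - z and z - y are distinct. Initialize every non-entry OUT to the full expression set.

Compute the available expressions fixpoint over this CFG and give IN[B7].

Converged values:
  B0:  IN={}  OUT={}
  B1:  IN={}  OUT={e+f}
  B2:  IN={}  OUT={}
  B3:  IN={}  OUT={c+c}
  B4:  IN={c+c}  OUT={c+c}
  B5:  IN={c+c}  OUT={c+c}
  B6:  IN={c+c}  OUT={b+c, c+c}
  B7:  IN={c+c}  OUT={c+c}

Merge at B7: IN[B7] = OUT[B4] ∩ OUT[B6] = {c+c}

Answer: {c+c}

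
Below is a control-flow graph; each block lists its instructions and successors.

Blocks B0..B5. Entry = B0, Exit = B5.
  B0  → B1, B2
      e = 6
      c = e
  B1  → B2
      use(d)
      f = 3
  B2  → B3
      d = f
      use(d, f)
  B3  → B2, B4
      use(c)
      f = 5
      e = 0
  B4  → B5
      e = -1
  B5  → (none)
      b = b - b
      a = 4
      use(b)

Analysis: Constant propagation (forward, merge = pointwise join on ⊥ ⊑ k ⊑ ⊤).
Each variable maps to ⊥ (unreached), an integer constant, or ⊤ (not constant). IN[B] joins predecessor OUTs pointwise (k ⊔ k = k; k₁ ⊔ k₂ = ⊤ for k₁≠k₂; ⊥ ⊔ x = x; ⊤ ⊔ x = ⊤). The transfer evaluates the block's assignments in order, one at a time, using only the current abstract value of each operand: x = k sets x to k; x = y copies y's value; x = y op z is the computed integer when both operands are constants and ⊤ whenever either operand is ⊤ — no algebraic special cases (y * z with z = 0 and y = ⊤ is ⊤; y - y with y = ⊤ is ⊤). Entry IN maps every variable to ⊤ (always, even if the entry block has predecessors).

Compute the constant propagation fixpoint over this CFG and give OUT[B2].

Answer: {a: ⊤, b: ⊤, c: 6, d: ⊤, e: ⊤, f: ⊤}

Derivation:
Per-block solution:
  B0:  IN=(all ⊤)  OUT={c:6, e:6; rest ⊤}
  B1:  IN={c:6, e:6; rest ⊤}  OUT={c:6, e:6, f:3; rest ⊤}
  B2:  IN={c:6; rest ⊤}  OUT={c:6; rest ⊤}
  B3:  IN={c:6; rest ⊤}  OUT={c:6, e:0, f:5; rest ⊤}
  B4:  IN={c:6, e:0, f:5; rest ⊤}  OUT={c:6, e:-1, f:5; rest ⊤}
  B5:  IN={c:6, e:-1, f:5; rest ⊤}  OUT={a:4, c:6, e:-1, f:5; rest ⊤}

Merge at B2: IN[B2] = OUT[B0] ⊔ OUT[B1] ⊔ OUT[B3] = {a: ⊤, b: ⊤, c: 6, d: ⊤, e: ⊤, f: ⊤}
Applying B2's transfer function to that IN value gives OUT[B2] (row B2 above).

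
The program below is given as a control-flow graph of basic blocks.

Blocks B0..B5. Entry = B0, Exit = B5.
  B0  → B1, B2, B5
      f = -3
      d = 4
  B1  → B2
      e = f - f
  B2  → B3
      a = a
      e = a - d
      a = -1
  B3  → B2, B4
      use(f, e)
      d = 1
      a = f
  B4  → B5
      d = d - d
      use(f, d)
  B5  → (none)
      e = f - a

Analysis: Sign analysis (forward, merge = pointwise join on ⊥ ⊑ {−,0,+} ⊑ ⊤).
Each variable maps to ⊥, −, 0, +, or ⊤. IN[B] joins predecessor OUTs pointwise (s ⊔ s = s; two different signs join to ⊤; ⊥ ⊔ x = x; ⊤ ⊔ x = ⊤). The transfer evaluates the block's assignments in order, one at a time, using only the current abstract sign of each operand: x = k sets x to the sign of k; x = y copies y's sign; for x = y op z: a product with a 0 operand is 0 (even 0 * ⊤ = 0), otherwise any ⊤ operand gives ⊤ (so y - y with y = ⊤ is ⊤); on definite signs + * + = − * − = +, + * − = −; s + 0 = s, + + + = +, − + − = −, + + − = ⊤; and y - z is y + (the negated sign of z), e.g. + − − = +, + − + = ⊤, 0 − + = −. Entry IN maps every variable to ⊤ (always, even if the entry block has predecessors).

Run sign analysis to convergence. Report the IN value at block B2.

Fixpoint table:
  B0: | IN=(all ⊤) | OUT={d:+, f:-; rest ⊤}
  B1: | IN={d:+, f:-; rest ⊤} | OUT={d:+, f:-; rest ⊤}
  B2: | IN={d:+, f:-; rest ⊤} | OUT={a:-, d:+, f:-; rest ⊤}
  B3: | IN={a:-, d:+, f:-; rest ⊤} | OUT={a:-, d:+, f:-; rest ⊤}
  B4: | IN={a:-, d:+, f:-; rest ⊤} | OUT={a:-, f:-; rest ⊤}
  B5: | IN={f:-; rest ⊤} | OUT={f:-; rest ⊤}

Merge at B2: IN[B2] = OUT[B0] ⊔ OUT[B1] ⊔ OUT[B3] = {a: ⊤, b: ⊤, c: ⊤, d: +, e: ⊤, f: -}

Answer: {a: ⊤, b: ⊤, c: ⊤, d: +, e: ⊤, f: -}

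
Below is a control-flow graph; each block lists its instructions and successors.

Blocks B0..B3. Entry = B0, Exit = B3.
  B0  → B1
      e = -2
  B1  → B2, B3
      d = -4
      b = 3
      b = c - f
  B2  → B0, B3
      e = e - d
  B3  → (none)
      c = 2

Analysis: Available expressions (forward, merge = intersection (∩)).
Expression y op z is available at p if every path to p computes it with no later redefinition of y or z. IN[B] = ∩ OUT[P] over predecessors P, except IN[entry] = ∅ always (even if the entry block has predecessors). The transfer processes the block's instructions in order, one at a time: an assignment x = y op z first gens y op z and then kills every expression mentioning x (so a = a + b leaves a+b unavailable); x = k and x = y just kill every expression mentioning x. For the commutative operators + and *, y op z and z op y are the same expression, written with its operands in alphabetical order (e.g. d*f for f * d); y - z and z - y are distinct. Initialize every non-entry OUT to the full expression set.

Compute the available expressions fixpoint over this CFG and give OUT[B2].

Per-block solution:
  B0: | IN={} | OUT={}
  B1: | IN={} | OUT={c-f}
  B2: | IN={c-f} | OUT={c-f}
  B3: | IN={c-f} | OUT={}

Merge at B2: IN[B2] = OUT[B1] = {c-f}
Applying B2's transfer function to that IN value gives OUT[B2] (row B2 above).

Answer: {c-f}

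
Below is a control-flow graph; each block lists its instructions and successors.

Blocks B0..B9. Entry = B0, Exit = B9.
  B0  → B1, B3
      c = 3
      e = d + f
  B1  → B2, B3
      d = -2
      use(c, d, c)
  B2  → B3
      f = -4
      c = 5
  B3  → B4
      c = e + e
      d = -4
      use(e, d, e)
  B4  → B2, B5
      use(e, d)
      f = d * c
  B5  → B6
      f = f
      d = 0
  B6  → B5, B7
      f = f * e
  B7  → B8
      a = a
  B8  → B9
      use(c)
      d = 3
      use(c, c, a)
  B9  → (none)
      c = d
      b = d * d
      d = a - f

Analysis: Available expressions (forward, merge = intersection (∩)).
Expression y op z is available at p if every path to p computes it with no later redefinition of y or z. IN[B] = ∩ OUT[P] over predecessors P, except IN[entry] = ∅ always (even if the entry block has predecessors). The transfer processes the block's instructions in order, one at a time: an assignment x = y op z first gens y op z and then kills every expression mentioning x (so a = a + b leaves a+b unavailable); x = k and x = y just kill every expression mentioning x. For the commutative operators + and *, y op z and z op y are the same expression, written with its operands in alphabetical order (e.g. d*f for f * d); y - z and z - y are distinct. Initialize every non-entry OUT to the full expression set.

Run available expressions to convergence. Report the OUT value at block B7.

Answer: {e+e}

Derivation:
Converged values:
  B0:   IN={}   OUT={d+f}
  B1:   IN={d+f}   OUT={}
  B2:   IN={}   OUT={}
  B3:   IN={}   OUT={e+e}
  B4:   IN={e+e}   OUT={c*d, e+e}
  B5:   IN={e+e}   OUT={e+e}
  B6:   IN={e+e}   OUT={e+e}
  B7:   IN={e+e}   OUT={e+e}
  B8:   IN={e+e}   OUT={e+e}
  B9:   IN={e+e}   OUT={a-f, e+e}

Merge at B7: IN[B7] = OUT[B6] = {e+e}
Applying B7's transfer function to that IN value gives OUT[B7] (row B7 above).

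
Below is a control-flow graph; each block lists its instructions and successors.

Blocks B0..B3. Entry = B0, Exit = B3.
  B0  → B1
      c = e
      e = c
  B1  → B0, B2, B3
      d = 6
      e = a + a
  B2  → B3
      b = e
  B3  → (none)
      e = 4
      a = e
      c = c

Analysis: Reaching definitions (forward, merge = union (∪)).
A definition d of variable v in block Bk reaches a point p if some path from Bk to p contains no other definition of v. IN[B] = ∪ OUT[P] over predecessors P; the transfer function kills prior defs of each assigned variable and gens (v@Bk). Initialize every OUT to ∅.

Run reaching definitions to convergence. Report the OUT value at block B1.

Converged values:
  B0:   IN={c@B0, d@B1, e@B1}   OUT={c@B0, d@B1, e@B0}
  B1:   IN={c@B0, d@B1, e@B0}   OUT={c@B0, d@B1, e@B1}
  B2:   IN={c@B0, d@B1, e@B1}   OUT={b@B2, c@B0, d@B1, e@B1}
  B3:   IN={b@B2, c@B0, d@B1, e@B1}   OUT={a@B3, b@B2, c@B3, d@B1, e@B3}

Merge at B1: IN[B1] = OUT[B0] = {c@B0, d@B1, e@B0}
Applying B1's transfer function to that IN value gives OUT[B1] (row B1 above).

Answer: {c@B0, d@B1, e@B1}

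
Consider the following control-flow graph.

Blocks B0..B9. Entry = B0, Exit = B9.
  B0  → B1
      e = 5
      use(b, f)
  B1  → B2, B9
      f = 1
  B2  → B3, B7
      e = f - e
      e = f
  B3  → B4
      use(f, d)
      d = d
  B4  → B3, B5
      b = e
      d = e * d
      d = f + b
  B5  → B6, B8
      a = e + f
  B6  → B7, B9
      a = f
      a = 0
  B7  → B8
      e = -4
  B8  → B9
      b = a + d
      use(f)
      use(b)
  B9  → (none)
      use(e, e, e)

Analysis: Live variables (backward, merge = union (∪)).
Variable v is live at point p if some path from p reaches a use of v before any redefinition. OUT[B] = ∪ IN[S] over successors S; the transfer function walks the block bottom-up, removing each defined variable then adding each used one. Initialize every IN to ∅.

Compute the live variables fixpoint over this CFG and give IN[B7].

Fixpoint table:
  B0:  IN={a, b, d, f}  OUT={a, d, e}
  B1:  IN={a, d, e}  OUT={a, d, e, f}
  B2:  IN={a, d, e, f}  OUT={a, d, e, f}
  B3:  IN={d, e, f}  OUT={d, e, f}
  B4:  IN={d, e, f}  OUT={d, e, f}
  B5:  IN={d, e, f}  OUT={a, d, e, f}
  B6:  IN={d, e, f}  OUT={a, d, e, f}
  B7:  IN={a, d, f}  OUT={a, d, e, f}
  B8:  IN={a, d, e, f}  OUT={e}
  B9:  IN={e}  OUT={}

Merge at B7: OUT[B7] = IN[B8] = {a, d, e, f}
Applying B7's transfer function to that OUT value gives IN[B7] (row B7 above).

Answer: {a, d, f}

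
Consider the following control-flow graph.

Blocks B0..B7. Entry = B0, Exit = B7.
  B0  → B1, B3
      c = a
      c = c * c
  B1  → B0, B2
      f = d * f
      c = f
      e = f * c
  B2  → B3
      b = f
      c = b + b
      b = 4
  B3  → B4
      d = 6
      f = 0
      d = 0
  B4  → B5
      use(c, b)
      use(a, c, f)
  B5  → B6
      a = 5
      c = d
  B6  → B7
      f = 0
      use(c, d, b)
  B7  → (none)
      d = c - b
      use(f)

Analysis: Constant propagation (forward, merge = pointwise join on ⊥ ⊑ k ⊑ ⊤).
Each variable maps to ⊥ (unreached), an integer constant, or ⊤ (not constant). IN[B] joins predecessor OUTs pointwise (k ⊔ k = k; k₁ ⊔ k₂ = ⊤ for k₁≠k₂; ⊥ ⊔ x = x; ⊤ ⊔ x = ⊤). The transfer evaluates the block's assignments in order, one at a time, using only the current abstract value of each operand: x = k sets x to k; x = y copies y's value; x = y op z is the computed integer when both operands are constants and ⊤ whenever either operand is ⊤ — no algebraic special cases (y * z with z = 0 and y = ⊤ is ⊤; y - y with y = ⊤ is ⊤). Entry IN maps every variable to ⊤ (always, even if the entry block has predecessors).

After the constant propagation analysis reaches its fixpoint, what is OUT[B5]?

Answer: {a: 5, b: ⊤, c: 0, d: 0, e: ⊤, f: 0}

Derivation:
Converged values:
  B0: | IN=(all ⊤) | OUT=(all ⊤)
  B1: | IN=(all ⊤) | OUT=(all ⊤)
  B2: | IN=(all ⊤) | OUT={b:4; rest ⊤}
  B3: | IN=(all ⊤) | OUT={d:0, f:0; rest ⊤}
  B4: | IN={d:0, f:0; rest ⊤} | OUT={d:0, f:0; rest ⊤}
  B5: | IN={d:0, f:0; rest ⊤} | OUT={a:5, c:0, d:0, f:0; rest ⊤}
  B6: | IN={a:5, c:0, d:0, f:0; rest ⊤} | OUT={a:5, c:0, d:0, f:0; rest ⊤}
  B7: | IN={a:5, c:0, d:0, f:0; rest ⊤} | OUT={a:5, c:0, f:0; rest ⊤}

Merge at B5: IN[B5] = OUT[B4] = {a: ⊤, b: ⊤, c: ⊤, d: 0, e: ⊤, f: 0}
Applying B5's transfer function to that IN value gives OUT[B5] (row B5 above).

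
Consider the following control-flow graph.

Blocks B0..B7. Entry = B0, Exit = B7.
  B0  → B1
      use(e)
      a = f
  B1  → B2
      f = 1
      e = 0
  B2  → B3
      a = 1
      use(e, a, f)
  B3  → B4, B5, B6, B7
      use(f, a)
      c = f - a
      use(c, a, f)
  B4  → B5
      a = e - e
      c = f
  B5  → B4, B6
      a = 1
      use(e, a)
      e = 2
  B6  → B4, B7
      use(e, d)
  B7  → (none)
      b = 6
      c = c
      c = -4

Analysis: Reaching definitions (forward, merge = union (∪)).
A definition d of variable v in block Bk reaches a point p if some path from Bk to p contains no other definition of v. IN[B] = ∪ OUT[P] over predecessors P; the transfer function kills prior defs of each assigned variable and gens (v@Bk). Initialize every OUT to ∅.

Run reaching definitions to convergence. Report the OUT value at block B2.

Converged values:
  B0: | IN={} | OUT={a@B0}
  B1: | IN={a@B0} | OUT={a@B0, e@B1, f@B1}
  B2: | IN={a@B0, e@B1, f@B1} | OUT={a@B2, e@B1, f@B1}
  B3: | IN={a@B2, e@B1, f@B1} | OUT={a@B2, c@B3, e@B1, f@B1}
  B4: | IN={a@B2, a@B5, c@B3, c@B4, e@B1, e@B5, f@B1} | OUT={a@B4, c@B4, e@B1, e@B5, f@B1}
  B5: | IN={a@B2, a@B4, c@B3, c@B4, e@B1, e@B5, f@B1} | OUT={a@B5, c@B3, c@B4, e@B5, f@B1}
  B6: | IN={a@B2, a@B5, c@B3, c@B4, e@B1, e@B5, f@B1} | OUT={a@B2, a@B5, c@B3, c@B4, e@B1, e@B5, f@B1}
  B7: | IN={a@B2, a@B5, c@B3, c@B4, e@B1, e@B5, f@B1} | OUT={a@B2, a@B5, b@B7, c@B7, e@B1, e@B5, f@B1}

Merge at B2: IN[B2] = OUT[B1] = {a@B0, e@B1, f@B1}
Applying B2's transfer function to that IN value gives OUT[B2] (row B2 above).

Answer: {a@B2, e@B1, f@B1}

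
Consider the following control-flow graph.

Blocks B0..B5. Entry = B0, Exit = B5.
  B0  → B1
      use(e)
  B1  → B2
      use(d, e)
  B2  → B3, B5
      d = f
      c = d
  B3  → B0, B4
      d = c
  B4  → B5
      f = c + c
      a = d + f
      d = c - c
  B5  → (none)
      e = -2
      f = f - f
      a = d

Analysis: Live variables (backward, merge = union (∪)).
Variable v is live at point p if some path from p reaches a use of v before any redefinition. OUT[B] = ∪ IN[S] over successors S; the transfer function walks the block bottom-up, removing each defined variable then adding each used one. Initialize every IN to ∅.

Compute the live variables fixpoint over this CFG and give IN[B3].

Converged values:
  B0: | IN={d, e, f} | OUT={d, e, f}
  B1: | IN={d, e, f} | OUT={e, f}
  B2: | IN={e, f} | OUT={c, d, e, f}
  B3: | IN={c, e, f} | OUT={c, d, e, f}
  B4: | IN={c, d} | OUT={d, f}
  B5: | IN={d, f} | OUT={}

Merge at B3: OUT[B3] = IN[B0] ⊔ IN[B4] = {c, d, e, f}
Applying B3's transfer function to that OUT value gives IN[B3] (row B3 above).

Answer: {c, e, f}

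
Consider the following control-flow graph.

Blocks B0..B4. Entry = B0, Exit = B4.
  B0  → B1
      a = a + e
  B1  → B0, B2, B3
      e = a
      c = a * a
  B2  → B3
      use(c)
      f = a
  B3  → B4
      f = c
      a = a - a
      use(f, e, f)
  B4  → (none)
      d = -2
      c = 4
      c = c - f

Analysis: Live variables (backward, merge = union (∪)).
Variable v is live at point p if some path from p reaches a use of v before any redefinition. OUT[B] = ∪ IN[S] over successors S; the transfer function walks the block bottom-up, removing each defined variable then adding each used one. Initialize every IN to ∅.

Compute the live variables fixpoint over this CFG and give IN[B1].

Converged values:
  B0: | IN={a, e} | OUT={a}
  B1: | IN={a} | OUT={a, c, e}
  B2: | IN={a, c, e} | OUT={a, c, e}
  B3: | IN={a, c, e} | OUT={f}
  B4: | IN={f} | OUT={}

Merge at B1: OUT[B1] = IN[B0] ⊔ IN[B2] ⊔ IN[B3] = {a, c, e}
Applying B1's transfer function to that OUT value gives IN[B1] (row B1 above).

Answer: {a}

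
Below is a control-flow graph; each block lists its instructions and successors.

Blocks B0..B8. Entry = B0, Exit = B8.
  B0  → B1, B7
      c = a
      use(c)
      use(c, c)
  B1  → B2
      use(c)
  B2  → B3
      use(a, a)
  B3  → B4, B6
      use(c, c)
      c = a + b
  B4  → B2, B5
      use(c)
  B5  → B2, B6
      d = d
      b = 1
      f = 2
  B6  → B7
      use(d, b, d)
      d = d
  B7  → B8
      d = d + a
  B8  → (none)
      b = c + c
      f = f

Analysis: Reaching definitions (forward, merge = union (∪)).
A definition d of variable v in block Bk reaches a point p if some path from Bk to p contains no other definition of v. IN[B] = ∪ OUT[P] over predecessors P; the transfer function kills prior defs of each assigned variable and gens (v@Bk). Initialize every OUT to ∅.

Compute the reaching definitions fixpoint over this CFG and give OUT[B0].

Answer: {c@B0}

Trace:
Converged values:
  B0: | IN={} | OUT={c@B0}
  B1: | IN={c@B0} | OUT={c@B0}
  B2: | IN={b@B5, c@B0, c@B3, d@B5, f@B5} | OUT={b@B5, c@B0, c@B3, d@B5, f@B5}
  B3: | IN={b@B5, c@B0, c@B3, d@B5, f@B5} | OUT={b@B5, c@B3, d@B5, f@B5}
  B4: | IN={b@B5, c@B3, d@B5, f@B5} | OUT={b@B5, c@B3, d@B5, f@B5}
  B5: | IN={b@B5, c@B3, d@B5, f@B5} | OUT={b@B5, c@B3, d@B5, f@B5}
  B6: | IN={b@B5, c@B3, d@B5, f@B5} | OUT={b@B5, c@B3, d@B6, f@B5}
  B7: | IN={b@B5, c@B0, c@B3, d@B6, f@B5} | OUT={b@B5, c@B0, c@B3, d@B7, f@B5}
  B8: | IN={b@B5, c@B0, c@B3, d@B7, f@B5} | OUT={b@B8, c@B0, c@B3, d@B7, f@B8}

B0 is the boundary node: IN[B0] = {}
Applying B0's transfer function to that IN value gives OUT[B0] (row B0 above).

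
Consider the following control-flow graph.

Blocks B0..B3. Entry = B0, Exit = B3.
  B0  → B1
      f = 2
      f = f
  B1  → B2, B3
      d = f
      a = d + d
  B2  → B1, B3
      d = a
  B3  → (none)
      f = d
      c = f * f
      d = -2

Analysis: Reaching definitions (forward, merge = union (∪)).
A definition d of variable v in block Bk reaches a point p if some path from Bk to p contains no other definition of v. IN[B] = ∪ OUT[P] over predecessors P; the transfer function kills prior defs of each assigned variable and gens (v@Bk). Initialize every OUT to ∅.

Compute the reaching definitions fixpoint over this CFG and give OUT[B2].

Fixpoint table:
  B0:   IN={}   OUT={f@B0}
  B1:   IN={a@B1, d@B2, f@B0}   OUT={a@B1, d@B1, f@B0}
  B2:   IN={a@B1, d@B1, f@B0}   OUT={a@B1, d@B2, f@B0}
  B3:   IN={a@B1, d@B1, d@B2, f@B0}   OUT={a@B1, c@B3, d@B3, f@B3}

Merge at B2: IN[B2] = OUT[B1] = {a@B1, d@B1, f@B0}
Applying B2's transfer function to that IN value gives OUT[B2] (row B2 above).

Answer: {a@B1, d@B2, f@B0}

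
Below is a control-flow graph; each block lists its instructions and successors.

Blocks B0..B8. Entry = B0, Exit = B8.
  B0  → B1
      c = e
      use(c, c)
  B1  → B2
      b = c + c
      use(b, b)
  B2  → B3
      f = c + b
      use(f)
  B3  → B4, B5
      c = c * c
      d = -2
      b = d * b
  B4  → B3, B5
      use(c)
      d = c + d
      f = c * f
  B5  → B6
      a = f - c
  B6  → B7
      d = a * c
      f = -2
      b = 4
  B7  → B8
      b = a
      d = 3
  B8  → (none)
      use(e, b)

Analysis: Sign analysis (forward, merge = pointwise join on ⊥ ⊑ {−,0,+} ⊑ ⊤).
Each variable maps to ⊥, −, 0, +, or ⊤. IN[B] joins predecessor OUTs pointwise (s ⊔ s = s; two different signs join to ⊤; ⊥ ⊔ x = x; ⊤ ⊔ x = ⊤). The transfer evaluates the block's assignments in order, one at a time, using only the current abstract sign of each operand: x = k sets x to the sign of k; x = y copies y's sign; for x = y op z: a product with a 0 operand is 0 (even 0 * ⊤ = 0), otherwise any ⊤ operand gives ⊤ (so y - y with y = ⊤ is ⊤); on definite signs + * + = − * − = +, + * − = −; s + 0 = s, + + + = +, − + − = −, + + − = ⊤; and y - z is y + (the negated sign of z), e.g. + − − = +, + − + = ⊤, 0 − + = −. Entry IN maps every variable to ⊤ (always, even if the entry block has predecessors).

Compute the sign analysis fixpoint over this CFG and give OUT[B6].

Answer: {a: ⊤, b: +, c: ⊤, d: ⊤, e: ⊤, f: -}

Trace:
Per-block solution:
  B0:  IN=(all ⊤)  OUT=(all ⊤)
  B1:  IN=(all ⊤)  OUT=(all ⊤)
  B2:  IN=(all ⊤)  OUT=(all ⊤)
  B3:  IN=(all ⊤)  OUT={d:-; rest ⊤}
  B4:  IN={d:-; rest ⊤}  OUT=(all ⊤)
  B5:  IN=(all ⊤)  OUT=(all ⊤)
  B6:  IN=(all ⊤)  OUT={b:+, f:-; rest ⊤}
  B7:  IN={b:+, f:-; rest ⊤}  OUT={d:+, f:-; rest ⊤}
  B8:  IN={d:+, f:-; rest ⊤}  OUT={d:+, f:-; rest ⊤}

Merge at B6: IN[B6] = OUT[B5] = {a: ⊤, b: ⊤, c: ⊤, d: ⊤, e: ⊤, f: ⊤}
Applying B6's transfer function to that IN value gives OUT[B6] (row B6 above).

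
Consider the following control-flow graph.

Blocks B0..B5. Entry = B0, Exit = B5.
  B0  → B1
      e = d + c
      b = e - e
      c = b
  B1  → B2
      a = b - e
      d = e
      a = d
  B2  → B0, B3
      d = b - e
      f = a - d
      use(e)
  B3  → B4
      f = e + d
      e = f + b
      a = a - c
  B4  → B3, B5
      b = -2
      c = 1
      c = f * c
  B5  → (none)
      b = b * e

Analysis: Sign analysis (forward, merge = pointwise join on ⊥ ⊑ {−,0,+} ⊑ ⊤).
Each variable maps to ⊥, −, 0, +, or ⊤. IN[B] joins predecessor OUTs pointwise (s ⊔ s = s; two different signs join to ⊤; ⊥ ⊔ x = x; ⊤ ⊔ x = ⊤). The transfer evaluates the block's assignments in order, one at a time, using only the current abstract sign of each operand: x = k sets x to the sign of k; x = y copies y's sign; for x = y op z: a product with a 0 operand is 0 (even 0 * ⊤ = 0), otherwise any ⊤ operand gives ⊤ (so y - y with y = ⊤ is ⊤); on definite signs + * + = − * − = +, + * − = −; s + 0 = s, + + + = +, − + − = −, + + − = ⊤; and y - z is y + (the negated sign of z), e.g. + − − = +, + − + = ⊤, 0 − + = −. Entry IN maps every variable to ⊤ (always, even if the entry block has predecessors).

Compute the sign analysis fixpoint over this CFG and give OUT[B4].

Answer: {a: ⊤, b: -, c: ⊤, d: ⊤, e: ⊤, f: ⊤}

Derivation:
Fixpoint table:
  B0:  IN=(all ⊤)  OUT=(all ⊤)
  B1:  IN=(all ⊤)  OUT=(all ⊤)
  B2:  IN=(all ⊤)  OUT=(all ⊤)
  B3:  IN=(all ⊤)  OUT=(all ⊤)
  B4:  IN=(all ⊤)  OUT={b:-; rest ⊤}
  B5:  IN={b:-; rest ⊤}  OUT=(all ⊤)

Merge at B4: IN[B4] = OUT[B3] = {a: ⊤, b: ⊤, c: ⊤, d: ⊤, e: ⊤, f: ⊤}
Applying B4's transfer function to that IN value gives OUT[B4] (row B4 above).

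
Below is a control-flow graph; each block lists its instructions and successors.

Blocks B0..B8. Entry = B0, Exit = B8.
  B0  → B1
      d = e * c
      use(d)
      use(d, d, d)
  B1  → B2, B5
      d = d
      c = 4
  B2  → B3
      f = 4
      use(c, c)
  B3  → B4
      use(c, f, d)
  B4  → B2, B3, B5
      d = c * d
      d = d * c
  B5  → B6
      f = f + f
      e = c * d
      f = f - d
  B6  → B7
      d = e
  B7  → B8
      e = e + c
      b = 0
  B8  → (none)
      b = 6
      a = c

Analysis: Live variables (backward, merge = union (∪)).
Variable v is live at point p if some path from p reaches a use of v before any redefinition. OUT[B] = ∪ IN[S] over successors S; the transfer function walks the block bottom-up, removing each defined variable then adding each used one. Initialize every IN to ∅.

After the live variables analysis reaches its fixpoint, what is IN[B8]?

Answer: {c}

Trace:
Per-block solution:
  B0: | IN={c, e, f} | OUT={d, f}
  B1: | IN={d, f} | OUT={c, d, f}
  B2: | IN={c, d} | OUT={c, d, f}
  B3: | IN={c, d, f} | OUT={c, d, f}
  B4: | IN={c, d, f} | OUT={c, d, f}
  B5: | IN={c, d, f} | OUT={c, e}
  B6: | IN={c, e} | OUT={c, e}
  B7: | IN={c, e} | OUT={c}
  B8: | IN={c} | OUT={}

B8 is the boundary node: OUT[B8] = {}
Applying B8's transfer function to that OUT value gives IN[B8] (row B8 above).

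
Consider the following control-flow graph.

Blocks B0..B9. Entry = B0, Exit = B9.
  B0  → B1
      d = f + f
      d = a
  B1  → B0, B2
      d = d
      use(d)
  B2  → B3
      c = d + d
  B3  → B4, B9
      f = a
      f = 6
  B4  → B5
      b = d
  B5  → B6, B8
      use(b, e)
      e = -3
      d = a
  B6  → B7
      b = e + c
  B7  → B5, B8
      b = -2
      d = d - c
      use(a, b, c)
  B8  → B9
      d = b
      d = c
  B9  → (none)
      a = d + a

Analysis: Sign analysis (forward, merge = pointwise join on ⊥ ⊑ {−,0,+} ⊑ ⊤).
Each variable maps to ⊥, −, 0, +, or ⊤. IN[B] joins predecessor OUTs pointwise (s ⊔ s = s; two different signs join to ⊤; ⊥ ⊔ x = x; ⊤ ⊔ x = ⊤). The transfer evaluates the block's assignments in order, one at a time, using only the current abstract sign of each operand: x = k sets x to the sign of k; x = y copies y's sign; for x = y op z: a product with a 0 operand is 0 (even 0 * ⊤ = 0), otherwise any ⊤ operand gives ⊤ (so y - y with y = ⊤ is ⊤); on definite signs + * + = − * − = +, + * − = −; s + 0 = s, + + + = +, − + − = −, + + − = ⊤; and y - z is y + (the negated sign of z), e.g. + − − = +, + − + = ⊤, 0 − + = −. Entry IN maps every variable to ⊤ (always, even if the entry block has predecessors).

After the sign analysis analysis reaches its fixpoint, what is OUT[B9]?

Per-block solution:
  B0: | IN=(all ⊤) | OUT=(all ⊤)
  B1: | IN=(all ⊤) | OUT=(all ⊤)
  B2: | IN=(all ⊤) | OUT=(all ⊤)
  B3: | IN=(all ⊤) | OUT={f:+; rest ⊤}
  B4: | IN={f:+; rest ⊤} | OUT={f:+; rest ⊤}
  B5: | IN={f:+; rest ⊤} | OUT={e:-, f:+; rest ⊤}
  B6: | IN={e:-, f:+; rest ⊤} | OUT={e:-, f:+; rest ⊤}
  B7: | IN={e:-, f:+; rest ⊤} | OUT={b:-, e:-, f:+; rest ⊤}
  B8: | IN={e:-, f:+; rest ⊤} | OUT={e:-, f:+; rest ⊤}
  B9: | IN={f:+; rest ⊤} | OUT={f:+; rest ⊤}

Merge at B9: IN[B9] = OUT[B3] ⊔ OUT[B8] = {a: ⊤, b: ⊤, c: ⊤, d: ⊤, e: ⊤, f: +}
Applying B9's transfer function to that IN value gives OUT[B9] (row B9 above).

Answer: {a: ⊤, b: ⊤, c: ⊤, d: ⊤, e: ⊤, f: +}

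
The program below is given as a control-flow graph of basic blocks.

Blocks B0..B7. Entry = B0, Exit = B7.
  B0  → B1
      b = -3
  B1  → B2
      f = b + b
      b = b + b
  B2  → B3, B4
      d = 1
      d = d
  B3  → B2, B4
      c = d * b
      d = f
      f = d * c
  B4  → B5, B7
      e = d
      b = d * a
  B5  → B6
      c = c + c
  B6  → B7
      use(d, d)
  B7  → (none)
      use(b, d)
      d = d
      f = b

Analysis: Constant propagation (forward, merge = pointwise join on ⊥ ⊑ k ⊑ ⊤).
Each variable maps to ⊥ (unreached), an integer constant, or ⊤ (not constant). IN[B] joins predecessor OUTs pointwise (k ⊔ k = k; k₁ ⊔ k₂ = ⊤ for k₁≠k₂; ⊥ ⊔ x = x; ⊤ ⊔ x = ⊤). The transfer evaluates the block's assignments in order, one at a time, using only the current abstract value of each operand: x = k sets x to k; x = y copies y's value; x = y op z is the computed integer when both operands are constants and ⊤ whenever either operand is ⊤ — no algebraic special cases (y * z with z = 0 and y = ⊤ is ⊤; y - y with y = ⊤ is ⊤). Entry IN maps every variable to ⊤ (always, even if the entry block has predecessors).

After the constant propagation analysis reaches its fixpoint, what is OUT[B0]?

Answer: {a: ⊤, b: -3, c: ⊤, d: ⊤, e: ⊤, f: ⊤}

Working:
Converged values:
  B0: | IN=(all ⊤) | OUT={b:-3; rest ⊤}
  B1: | IN={b:-3; rest ⊤} | OUT={b:-6, f:-6; rest ⊤}
  B2: | IN={b:-6; rest ⊤} | OUT={b:-6, d:1; rest ⊤}
  B3: | IN={b:-6, d:1; rest ⊤} | OUT={b:-6, c:-6; rest ⊤}
  B4: | IN={b:-6; rest ⊤} | OUT=(all ⊤)
  B5: | IN=(all ⊤) | OUT=(all ⊤)
  B6: | IN=(all ⊤) | OUT=(all ⊤)
  B7: | IN=(all ⊤) | OUT=(all ⊤)

B0 is the boundary node: IN[B0] = {a: ⊤, b: ⊤, c: ⊤, d: ⊤, e: ⊤, f: ⊤}
Applying B0's transfer function to that IN value gives OUT[B0] (row B0 above).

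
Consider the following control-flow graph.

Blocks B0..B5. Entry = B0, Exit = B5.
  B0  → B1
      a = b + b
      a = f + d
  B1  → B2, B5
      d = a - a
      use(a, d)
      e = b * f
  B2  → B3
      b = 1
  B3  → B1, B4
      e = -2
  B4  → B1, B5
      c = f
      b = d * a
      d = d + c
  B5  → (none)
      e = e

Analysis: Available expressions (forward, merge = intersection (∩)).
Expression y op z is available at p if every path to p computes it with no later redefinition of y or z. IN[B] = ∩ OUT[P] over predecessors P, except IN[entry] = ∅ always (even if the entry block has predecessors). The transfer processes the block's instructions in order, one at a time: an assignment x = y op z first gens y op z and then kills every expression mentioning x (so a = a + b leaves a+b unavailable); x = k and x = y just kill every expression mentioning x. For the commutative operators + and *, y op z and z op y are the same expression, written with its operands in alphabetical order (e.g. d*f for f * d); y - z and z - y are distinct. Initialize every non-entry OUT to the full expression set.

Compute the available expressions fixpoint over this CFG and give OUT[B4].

Answer: {a-a}

Derivation:
Converged values:
  B0:  IN={}  OUT={b+b, d+f}
  B1:  IN={}  OUT={a-a, b*f}
  B2:  IN={a-a, b*f}  OUT={a-a}
  B3:  IN={a-a}  OUT={a-a}
  B4:  IN={a-a}  OUT={a-a}
  B5:  IN={a-a}  OUT={a-a}

Merge at B4: IN[B4] = OUT[B3] = {a-a}
Applying B4's transfer function to that IN value gives OUT[B4] (row B4 above).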